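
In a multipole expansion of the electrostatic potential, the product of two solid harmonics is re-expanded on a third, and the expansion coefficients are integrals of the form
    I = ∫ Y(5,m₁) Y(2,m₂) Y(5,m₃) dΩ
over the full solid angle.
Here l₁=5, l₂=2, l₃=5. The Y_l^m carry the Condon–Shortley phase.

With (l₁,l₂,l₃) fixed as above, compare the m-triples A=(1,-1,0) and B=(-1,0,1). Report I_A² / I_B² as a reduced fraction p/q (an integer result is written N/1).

Shared (l₁,l₂,l₃)=(5,2,5): N and (l;000)² cancel in I_A²/I_B².
A: Δ = 2!·8!·2!/13! = 1/38610; Racah Σ t=0..1: t=0:+1/1152 t=1:−1/1440 = 1/5760; ⇒ 3j(5 2 5; 1 -1 0)² = 1/858, sgn -1
B: Δ = 2!·8!·2!/13! = 1/38610; Racah Σ t=0..2: t=0:+1/5760 t=1:−1/720 t=2:+1/2304 = -1/1280; ⇒ 3j(5 2 5; -1 0 1)² = 27/1430, sgn -1
I_A²/I_B² = (1/858)/(27/1430) = 5/81

5/81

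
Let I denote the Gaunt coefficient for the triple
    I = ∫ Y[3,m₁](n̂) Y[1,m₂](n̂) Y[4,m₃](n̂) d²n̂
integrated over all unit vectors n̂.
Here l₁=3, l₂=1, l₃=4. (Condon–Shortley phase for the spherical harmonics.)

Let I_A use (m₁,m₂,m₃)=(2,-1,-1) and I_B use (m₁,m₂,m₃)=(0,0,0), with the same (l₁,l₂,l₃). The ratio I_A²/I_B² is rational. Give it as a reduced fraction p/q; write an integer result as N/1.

l's match ⇒ only the (l;m) 3-j factors differ between A and B.
A: triangle coeff Δ(3,1,4) = 1/252; Σ_t [0,0]: t=0:+1/240 = 1/240; (3j)²=1/84 [(3 1 4; 2 -1 -1)], sign=-1
B: triangle coeff Δ(3,1,4) = 1/252; Σ_t [0,0]: t=0:+1/36 = 1/36; (3j)²=4/63 [(3 1 4; 0 0 0)], sign=+1
I_A²/I_B² = (1/84)/(4/63) = 3/16

3/16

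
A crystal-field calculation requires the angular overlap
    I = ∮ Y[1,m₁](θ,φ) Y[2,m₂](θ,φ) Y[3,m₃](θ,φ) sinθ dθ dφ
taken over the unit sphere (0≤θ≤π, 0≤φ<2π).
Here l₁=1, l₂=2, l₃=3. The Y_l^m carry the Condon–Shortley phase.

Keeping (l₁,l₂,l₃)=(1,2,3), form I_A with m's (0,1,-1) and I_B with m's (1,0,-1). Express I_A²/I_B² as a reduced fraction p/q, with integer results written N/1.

4/3

l's match ⇒ only the (l;m) 3-j factors differ between A and B.
A: triangle coeff Δ(1,2,3) = 1/105; Σ_t [0,0]: t=0:+1/6 = 1/6; (3j)²=8/105 [(1 2 3; 0 1 -1)], sign=+1
B: triangle coeff Δ(1,2,3) = 1/105; Σ_t [0,0]: t=0:+1/8 = 1/8; (3j)²=2/35 [(1 2 3; 1 0 -1)], sign=+1
I_A²/I_B² = (8/105)/(2/35) = 4/3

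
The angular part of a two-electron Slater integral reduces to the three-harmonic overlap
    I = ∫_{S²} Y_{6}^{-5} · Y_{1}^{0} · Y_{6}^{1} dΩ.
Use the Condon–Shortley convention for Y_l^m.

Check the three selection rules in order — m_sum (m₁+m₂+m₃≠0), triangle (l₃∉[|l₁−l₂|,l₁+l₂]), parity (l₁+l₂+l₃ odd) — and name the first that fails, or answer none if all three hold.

Σmᵢ = -4  ✗
l₃∈[|l₁−l₂|,l₁+l₂]=[5,7], have l₃=6
Σlᵢ = 13 ⇒ odd

m_sum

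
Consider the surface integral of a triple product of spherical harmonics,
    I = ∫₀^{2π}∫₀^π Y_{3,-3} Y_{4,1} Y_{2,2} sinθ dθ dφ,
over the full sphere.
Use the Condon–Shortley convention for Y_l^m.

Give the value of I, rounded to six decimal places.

Σlᵢ=9 odd — θ-integrand is odd under cosθ→−cosθ; I=0

0.000000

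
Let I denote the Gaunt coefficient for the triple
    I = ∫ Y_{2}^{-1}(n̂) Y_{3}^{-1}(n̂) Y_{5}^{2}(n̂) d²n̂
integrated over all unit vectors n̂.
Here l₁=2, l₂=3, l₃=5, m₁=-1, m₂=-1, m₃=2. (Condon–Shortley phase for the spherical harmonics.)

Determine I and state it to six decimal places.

0.245532

m-sum 0 ✓  L=10 even ✓  1≤5≤5 ✓
Π(2lᵢ+1) = 5×7×11 = 385
triangle coeff Δ(2,3,5) = 1/2310
Σ_t [0,0]: t=0:+1/144 = 1/144
(3j)²=10/231 [(2 3 5; 0 0 0)], sign=-1
Σ_t [0,0]: t=0:+1/288 = 1/288
(3j)²=1/22 [(2 3 5; -1 -1 2)], sign=-1
⇒ 4πI² = 25/33
I = (+1)√(25/33/(4π)) = 0.24553200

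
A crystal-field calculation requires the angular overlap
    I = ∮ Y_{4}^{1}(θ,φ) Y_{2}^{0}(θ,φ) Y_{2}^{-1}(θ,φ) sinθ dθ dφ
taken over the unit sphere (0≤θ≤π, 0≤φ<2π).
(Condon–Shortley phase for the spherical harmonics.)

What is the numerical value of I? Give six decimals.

m-sum 0 ✓  L=8 even ✓  2≤2≤6 ✓
Π(2lᵢ+1) = 9×5×5 = 225
triangle coeff Δ(4,2,2) = 1/630
Σ_t [2,2]: t=2:+1/16 = 1/16
(3j)²=2/35 [(4 2 2; 0 0 0)], sign=+1
Σ_t [2,2]: t=2:+1/24 = 1/24
(3j)²=1/21 [(4 2 2; 1 0 -1)], sign=-1
⇒ 4πI² = 30/49
I = (-1)√(30/49/(4π)) = -0.22072812

-0.220728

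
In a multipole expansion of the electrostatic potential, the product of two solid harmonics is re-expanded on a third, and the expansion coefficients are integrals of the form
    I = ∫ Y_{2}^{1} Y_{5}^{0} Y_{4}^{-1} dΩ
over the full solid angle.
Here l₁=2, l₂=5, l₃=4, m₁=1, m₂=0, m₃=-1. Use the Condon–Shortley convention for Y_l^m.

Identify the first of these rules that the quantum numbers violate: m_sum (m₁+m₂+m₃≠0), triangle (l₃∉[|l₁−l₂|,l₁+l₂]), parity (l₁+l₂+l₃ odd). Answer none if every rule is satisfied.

parity

Σmᵢ = 0  ✓
l₃∈[|l₁−l₂|,l₁+l₂]=[3,7], have l₃=4  ✓
Σlᵢ = 11 ⇒ odd  ✗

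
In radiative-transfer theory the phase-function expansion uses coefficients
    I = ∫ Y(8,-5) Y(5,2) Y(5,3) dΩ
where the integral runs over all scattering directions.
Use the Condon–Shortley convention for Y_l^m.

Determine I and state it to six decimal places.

-0.106255

Rules hold: Σm=0, L=18 even, 3≤5≤13.
N = 17·11·11 = 2057
Δ = 8!·8!·2!/19! = 1/37413090
Racah Σ t=3..5: t=3:−1/1036800 t=4:+1/331776 t=5:−1/1036800 = 1/921600
⇒ 3j(8 5 5; 0 0 0)² = 490/46189, sgn -1
Racah Σ t=5..7: t=5:−1/58060800 t=6:+1/7257600 t=7:−1/14515200 = 1/19353600
⇒ 3j(8 5 5; -5 2 3)² = 21/3230, sgn +1
4πI² = N·(3j₀)²·(3jₘ)² = 11319/79781
I = -1·√(0.141876/4π) = -0.10625500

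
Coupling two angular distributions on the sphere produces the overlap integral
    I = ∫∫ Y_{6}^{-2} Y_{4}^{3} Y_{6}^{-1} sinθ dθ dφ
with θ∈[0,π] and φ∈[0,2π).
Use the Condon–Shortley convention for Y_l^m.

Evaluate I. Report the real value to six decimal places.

-0.039511

Checks pass: Σm=0; 16 even; l₃=6∈[2,10].
(2·6+1)(2·4+1)(2·6+1) = 1521
Δ: 4! 8! 4! / 17! → 1/15315300
sum: t=0:+1/829440 t=1:−1/25920 t=2:+1/9216 t=3:−1/25920 t=4:+1/829440 = 7/207360
3j²(6 4 6; 0 0 0) = Δ·Π!·Σ² = 28/2431  (sign +1)
sum: t=3:−1/103680 t=4:+1/82944 = 1/414720
3j²(6 4 6; -2 3 -1) = Δ·Π!·Σ² = 49/43758  (sign -1)
combine: 4πI² = 1521·28/2431·49/43758 = 686/34969
take √, sign -1: I = -0.03951077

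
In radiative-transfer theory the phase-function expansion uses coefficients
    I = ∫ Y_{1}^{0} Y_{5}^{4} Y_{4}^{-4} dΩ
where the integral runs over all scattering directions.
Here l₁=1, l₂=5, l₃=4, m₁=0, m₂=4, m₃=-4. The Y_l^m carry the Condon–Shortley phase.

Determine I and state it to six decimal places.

0.147319

Checks pass: Σm=0; 10 even; l₃=4∈[4,6].
(2·1+1)(2·5+1)(2·4+1) = 297
Δ: 2! 0! 8! / 11! → 1/495
sum: t=1:−1/576 = -1/576
3j²(1 5 4; 0 0 0) = Δ·Π!·Σ² = 5/99  (sign -1)
sum: t=1:−1/40320 = -1/40320
3j²(1 5 4; 0 4 -4) = Δ·Π!·Σ² = 1/55  (sign -1)
combine: 4πI² = 297·5/99·1/55 = 3/11
take √, sign +1: I = 0.14731920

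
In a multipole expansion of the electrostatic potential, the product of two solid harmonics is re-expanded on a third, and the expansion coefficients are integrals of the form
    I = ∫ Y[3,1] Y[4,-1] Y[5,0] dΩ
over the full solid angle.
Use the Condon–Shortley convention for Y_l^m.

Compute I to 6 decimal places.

-0.009577

Rules hold: Σm=0, L=12 even, 1≤5≤7.
N = 7·9·11 = 693
Δ = 2!·4!·6!/13! = 1/180180
Racah Σ t=0..2: t=0:+1/576 t=1:−1/144 t=2:+1/576 = -1/288
⇒ 3j(3 4 5; 0 0 0)² = 20/1001, sgn +1
Racah Σ t=0..2: t=0:+1/288 t=1:−1/288 t=2:+1/5760 = 1/5760
⇒ 3j(3 4 5; 1 -1 0)² = 1/12012, sgn -1
4πI² = N·(3j₀)²·(3jₘ)² = 15/13013
I = -1·√(0.00115269/4π) = -0.00957750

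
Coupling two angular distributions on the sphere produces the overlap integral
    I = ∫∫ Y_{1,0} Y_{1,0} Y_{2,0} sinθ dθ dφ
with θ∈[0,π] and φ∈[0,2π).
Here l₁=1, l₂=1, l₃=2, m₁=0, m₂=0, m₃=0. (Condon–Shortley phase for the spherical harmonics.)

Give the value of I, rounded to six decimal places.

0.252313

m-sum 0 ✓  L=4 even ✓  0≤2≤2 ✓
Π(2lᵢ+1) = 3×3×5 = 45
triangle coeff Δ(1,1,2) = 1/30
Σ_t [0,0]: t=0:+1/1 = 1/1
(3j)²=2/15 [(1 1 2; 0 0 0)], sign=+1
(m-triple is (0,0,0) — same symbol as above.)
⇒ 4πI² = 4/5
I = (+1)√(4/5/(4π)) = 0.25231325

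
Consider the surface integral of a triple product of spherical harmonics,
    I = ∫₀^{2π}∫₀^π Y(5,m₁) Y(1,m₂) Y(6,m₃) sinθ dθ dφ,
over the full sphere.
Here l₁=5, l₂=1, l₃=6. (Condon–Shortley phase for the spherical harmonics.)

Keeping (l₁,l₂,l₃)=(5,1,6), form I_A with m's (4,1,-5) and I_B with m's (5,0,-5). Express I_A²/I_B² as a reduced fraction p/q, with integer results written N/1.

5/1

l's match ⇒ only the (l;m) 3-j factors differ between A and B.
A: triangle coeff Δ(5,1,6) = 1/858; Σ_t [0,0]: t=0:+1/725760 = 1/725760; (3j)²=5/78 [(5 1 6; 4 1 -5)], sign=-1
B: triangle coeff Δ(5,1,6) = 1/858; Σ_t [0,0]: t=0:+1/3628800 = 1/3628800; (3j)²=1/78 [(5 1 6; 5 0 -5)], sign=-1
I_A²/I_B² = (5/78)/(1/78) = 5/1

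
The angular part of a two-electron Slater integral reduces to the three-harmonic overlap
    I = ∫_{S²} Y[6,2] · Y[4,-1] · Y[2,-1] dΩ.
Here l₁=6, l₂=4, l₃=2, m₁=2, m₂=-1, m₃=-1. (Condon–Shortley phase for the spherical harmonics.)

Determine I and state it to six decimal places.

m-sum 0 ✓  L=12 even ✓  2≤2≤10 ✓
Π(2lᵢ+1) = 13×9×5 = 585
triangle coeff Δ(6,4,2) = 1/6435
Σ_t [4,4]: t=4:+1/2304 = 1/2304
(3j)²=5/143 [(6 4 2; 0 0 0)], sign=+1
Σ_t [3,3]: t=3:−1/4320 = -1/4320
(3j)²=224/6435 [(6 4 2; 2 -1 -1)], sign=+1
⇒ 4πI² = 1120/1573
I = (+1)√(1120/1573/(4π)) = 0.23803440

0.238034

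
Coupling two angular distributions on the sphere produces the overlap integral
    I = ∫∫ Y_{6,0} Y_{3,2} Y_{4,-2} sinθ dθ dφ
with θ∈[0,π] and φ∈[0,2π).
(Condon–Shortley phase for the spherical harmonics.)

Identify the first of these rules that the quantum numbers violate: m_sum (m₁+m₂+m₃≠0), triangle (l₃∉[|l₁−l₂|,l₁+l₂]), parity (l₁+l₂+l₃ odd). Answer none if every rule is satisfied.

parity

Σmᵢ = 0  ✓
l₃∈[|l₁−l₂|,l₁+l₂]=[3,9], have l₃=4  ✓
Σlᵢ = 13 ⇒ odd  ✗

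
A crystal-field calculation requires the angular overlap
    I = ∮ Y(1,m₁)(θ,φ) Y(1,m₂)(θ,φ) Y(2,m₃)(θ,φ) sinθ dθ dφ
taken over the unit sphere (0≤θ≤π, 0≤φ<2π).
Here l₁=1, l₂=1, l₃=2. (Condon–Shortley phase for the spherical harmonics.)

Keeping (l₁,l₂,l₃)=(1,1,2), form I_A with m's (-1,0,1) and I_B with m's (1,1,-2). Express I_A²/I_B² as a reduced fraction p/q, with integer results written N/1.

1/2

Same 1,1,2: normalisation and zero-m 3j drop out of the ratio.
A: Δ: 0! 2! 2! / 5! → 1/30; sum: t=0:+1/2 = 1/2; 3j²(1 1 2; -1 0 1) = Δ·Π!·Σ² = 1/10  (sign -1)
B: Δ: 0! 2! 2! / 5! → 1/30; sum: t=0:+1/4 = 1/4; 3j²(1 1 2; 1 1 -2) = Δ·Π!·Σ² = 1/5  (sign +1)
I_A²/I_B² = (1/10)/(1/5) = 1/2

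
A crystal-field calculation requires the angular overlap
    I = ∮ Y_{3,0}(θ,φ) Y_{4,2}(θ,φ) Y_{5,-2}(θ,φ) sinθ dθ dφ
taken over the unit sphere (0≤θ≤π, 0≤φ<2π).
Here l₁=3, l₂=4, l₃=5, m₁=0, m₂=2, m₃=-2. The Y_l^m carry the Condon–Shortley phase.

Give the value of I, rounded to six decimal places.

0.022664

Rules hold: Σm=0, L=12 even, 1≤5≤7.
N = 7·9·11 = 693
Δ = 2!·4!·6!/13! = 1/180180
Racah Σ t=0..2: t=0:+1/576 t=1:−1/144 t=2:+1/576 = -1/288
⇒ 3j(3 4 5; 0 0 0)² = 20/1001, sgn +1
Racah Σ t=0..2: t=0:+1/8640 t=1:−1/480 t=2:+1/576 = -1/4320
⇒ 3j(3 4 5; 0 2 -2)² = 1/2145, sgn +1
4πI² = N·(3j₀)²·(3jₘ)² = 12/1859
I = +1·√(0.00645508/4π) = 0.02266449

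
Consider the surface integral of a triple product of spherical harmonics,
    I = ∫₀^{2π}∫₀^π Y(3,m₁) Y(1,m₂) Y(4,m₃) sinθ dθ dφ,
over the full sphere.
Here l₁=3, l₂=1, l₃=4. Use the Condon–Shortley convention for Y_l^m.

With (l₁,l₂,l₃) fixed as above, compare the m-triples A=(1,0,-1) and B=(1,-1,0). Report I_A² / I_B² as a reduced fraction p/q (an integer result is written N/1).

5/2

Same 3,1,4: normalisation and zero-m 3j drop out of the ratio.
A: Δ: 0! 6! 2! / 9! → 1/252; sum: t=0:+1/48 = 1/48; 3j²(3 1 4; 1 0 -1) = Δ·Π!·Σ² = 5/84  (sign -1)
B: Δ: 0! 6! 2! / 9! → 1/252; sum: t=0:+1/96 = 1/96; 3j²(3 1 4; 1 -1 0) = Δ·Π!·Σ² = 1/42  (sign +1)
I_A²/I_B² = (5/84)/(1/42) = 5/2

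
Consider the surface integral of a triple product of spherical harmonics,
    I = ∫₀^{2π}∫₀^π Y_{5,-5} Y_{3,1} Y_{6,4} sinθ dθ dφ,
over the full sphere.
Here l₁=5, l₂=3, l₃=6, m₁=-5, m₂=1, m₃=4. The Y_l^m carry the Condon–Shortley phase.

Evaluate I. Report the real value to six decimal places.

-0.152880

Checks pass: Σm=0; 14 even; l₃=6∈[2,8].
(2·5+1)(2·3+1)(2·6+1) = 1001
Δ: 2! 8! 4! / 15! → 1/675675
sum: t=0:+1/8640 t=1:−1/2304 t=2:+1/8640 = -7/34560
3j²(5 3 6; 0 0 0) = Δ·Π!·Σ² = 7/429  (sign -1)
sum: t=2:+1/322560 = 1/322560
3j²(5 3 6; -5 1 4) = Δ·Π!·Σ² = 18/1001  (sign +1)
combine: 4πI² = 1001·7/429·18/1001 = 42/143
take √, sign -1: I = -0.15288036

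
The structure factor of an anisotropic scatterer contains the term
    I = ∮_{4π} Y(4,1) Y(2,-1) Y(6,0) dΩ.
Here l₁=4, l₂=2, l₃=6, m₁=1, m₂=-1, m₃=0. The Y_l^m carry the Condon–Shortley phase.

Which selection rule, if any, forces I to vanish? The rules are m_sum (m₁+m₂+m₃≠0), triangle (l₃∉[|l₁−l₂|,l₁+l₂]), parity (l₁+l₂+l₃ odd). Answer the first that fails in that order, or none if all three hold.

none

Σmᵢ = 0  ✓
l₃∈[|l₁−l₂|,l₁+l₂]=[2,6], have l₃=6  ✓
Σlᵢ = 12 ⇒ even  ✓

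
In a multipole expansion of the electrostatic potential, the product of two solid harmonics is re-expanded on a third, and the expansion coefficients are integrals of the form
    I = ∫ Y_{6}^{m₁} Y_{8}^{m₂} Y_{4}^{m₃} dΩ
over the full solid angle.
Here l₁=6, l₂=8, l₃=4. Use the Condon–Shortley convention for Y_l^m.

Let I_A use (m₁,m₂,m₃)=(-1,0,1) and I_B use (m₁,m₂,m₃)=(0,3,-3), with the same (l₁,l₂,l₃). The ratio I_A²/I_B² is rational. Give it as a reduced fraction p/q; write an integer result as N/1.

20/693

Same 6,8,4: normalisation and zero-m 3j drop out of the ratio.
A: Δ: 10! 2! 6! / 19! → 1/23279256; sum: t=5:−1/1036800 t=6:+1/829440 t=7:−1/7257600 = 1/9676800; 3j²(6 8 4; -1 0 1) = Δ·Π!·Σ² = 15/46189  (sign -1)
B: Δ: 10! 2! 6! / 19! → 1/23279256; sum: t=5:−1/10368000 t=6:+1/4147200 = 1/6912000; 3j²(6 8 4; 0 3 -3) = Δ·Π!·Σ² = 189/16796  (sign -1)
I_A²/I_B² = (15/46189)/(189/16796) = 20/693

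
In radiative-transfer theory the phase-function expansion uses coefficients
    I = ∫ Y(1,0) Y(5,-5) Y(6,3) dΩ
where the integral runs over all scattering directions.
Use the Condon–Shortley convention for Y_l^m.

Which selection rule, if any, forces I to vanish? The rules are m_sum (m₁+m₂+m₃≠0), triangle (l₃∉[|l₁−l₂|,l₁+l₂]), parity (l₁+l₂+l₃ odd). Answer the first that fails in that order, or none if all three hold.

azimuthal sum: 0 − 5 + 3 = -2  ✗
4 ≤ 6 ≤ 6 (triangle on l)
L = 1 + 5 + 6 = 12 (even)

m_sum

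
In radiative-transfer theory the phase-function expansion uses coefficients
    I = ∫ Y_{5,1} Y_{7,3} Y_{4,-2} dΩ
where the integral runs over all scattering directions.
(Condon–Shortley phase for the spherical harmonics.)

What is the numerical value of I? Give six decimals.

m-sum = 1 + 3 − 2 = 2 ≠ 0 ⇒ I = 0

0.000000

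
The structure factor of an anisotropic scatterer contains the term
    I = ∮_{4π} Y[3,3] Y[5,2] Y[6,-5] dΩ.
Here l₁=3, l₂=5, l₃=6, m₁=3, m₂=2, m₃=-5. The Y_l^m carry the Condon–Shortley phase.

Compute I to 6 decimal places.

0.169016

Rules hold: Σm=0, L=14 even, 2≤6≤8.
N = 7·11·13 = 1001
Δ = 2!·4!·8!/15! = 1/675675
Racah Σ t=0..2: t=0:+1/8640 t=1:−1/2304 t=2:+1/8640 = -7/34560
⇒ 3j(3 5 6; 0 0 0)² = 7/429, sgn -1
Racah Σ t=0..0: t=0:+1/241920 = 1/241920
⇒ 3j(3 5 6; 3 2 -5)² = 2/91, sgn -1
4πI² = N·(3j₀)²·(3jₘ)² = 14/39
I = +1·√(0.358974/4π) = 0.16901560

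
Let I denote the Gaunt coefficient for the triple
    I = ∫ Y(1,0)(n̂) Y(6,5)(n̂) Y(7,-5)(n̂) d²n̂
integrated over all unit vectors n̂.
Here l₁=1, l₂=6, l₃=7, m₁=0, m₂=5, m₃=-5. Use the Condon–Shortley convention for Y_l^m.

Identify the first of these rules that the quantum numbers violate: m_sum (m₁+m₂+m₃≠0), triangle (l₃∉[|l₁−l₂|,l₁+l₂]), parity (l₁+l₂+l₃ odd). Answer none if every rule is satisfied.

none

m₁+m₂+m₃ = 0 + 5 − 5 = 0  ✓
triangle: |1−6|=5 ≤ l₃=7 ≤ 1+6=7  ✓
parity: l₁+l₂+l₃ = 14 is even  ✓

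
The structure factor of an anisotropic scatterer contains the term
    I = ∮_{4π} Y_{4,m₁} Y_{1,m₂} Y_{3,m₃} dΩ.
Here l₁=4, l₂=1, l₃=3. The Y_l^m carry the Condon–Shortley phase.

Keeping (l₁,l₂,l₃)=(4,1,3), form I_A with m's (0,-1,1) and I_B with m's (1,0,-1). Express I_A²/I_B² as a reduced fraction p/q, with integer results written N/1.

Shared (l₁,l₂,l₃)=(4,1,3): N and (l;000)² cancel in I_A²/I_B².
A: Δ = 2!·6!·0!/9! = 1/252; Racah Σ t=0..0: t=0:+1/96 = 1/96; ⇒ 3j(4 1 3; 0 -1 1)² = 1/42, sgn +1
B: Δ = 2!·6!·0!/9! = 1/252; Racah Σ t=1..1: t=1:−1/48 = -1/48; ⇒ 3j(4 1 3; 1 0 -1)² = 5/84, sgn -1
I_A²/I_B² = (1/42)/(5/84) = 2/5

2/5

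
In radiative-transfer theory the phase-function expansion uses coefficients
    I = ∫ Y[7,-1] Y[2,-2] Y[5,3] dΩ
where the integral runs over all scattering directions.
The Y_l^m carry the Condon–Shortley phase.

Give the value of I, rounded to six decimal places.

m-sum 0 ✓  L=14 even ✓  5≤5≤9 ✓
Π(2lᵢ+1) = 15×5×11 = 825
triangle coeff Δ(7,2,5) = 1/15015
Σ_t [2,2]: t=2:+1/57600 = 1/57600
(3j)²=21/715 [(7 2 5; 0 0 0)], sign=-1
Σ_t [0,0]: t=0:+1/1935360 = 1/1935360
(3j)²=1/1001 [(7 2 5; -1 -2 3)], sign=+1
⇒ 4πI² = 45/1859
I = (-1)√(45/1859/(4π)) = -0.04388960

-0.043890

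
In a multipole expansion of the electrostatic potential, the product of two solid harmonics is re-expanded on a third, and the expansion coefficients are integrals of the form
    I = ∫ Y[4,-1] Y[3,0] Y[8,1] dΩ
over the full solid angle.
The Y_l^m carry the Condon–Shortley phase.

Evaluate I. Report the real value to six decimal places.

triangle: need 1≤l₃≤7, have 8; I=0

0.000000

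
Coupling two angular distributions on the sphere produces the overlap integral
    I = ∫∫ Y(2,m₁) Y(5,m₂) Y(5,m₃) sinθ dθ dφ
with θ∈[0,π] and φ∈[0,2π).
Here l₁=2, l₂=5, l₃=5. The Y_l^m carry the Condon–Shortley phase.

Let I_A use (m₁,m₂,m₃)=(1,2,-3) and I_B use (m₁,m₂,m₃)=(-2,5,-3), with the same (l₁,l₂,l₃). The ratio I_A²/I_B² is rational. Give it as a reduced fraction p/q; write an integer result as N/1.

Same 2,5,5: normalisation and zero-m 3j drop out of the ratio.
A: Δ: 2! 2! 8! / 13! → 1/38610; sum: t=0:+1/10080 t=1:−1/2880 = -1/4032; 3j²(2 5 5; 1 2 -3) = Δ·Π!·Σ² = 10/429  (sign -1)
B: Δ: 2! 2! 8! / 13! → 1/38610; sum: t=2:+1/161280 = 1/161280; 3j²(2 5 5; -2 5 -3) = Δ·Π!·Σ² = 1/143  (sign +1)
I_A²/I_B² = (10/429)/(1/143) = 10/3

10/3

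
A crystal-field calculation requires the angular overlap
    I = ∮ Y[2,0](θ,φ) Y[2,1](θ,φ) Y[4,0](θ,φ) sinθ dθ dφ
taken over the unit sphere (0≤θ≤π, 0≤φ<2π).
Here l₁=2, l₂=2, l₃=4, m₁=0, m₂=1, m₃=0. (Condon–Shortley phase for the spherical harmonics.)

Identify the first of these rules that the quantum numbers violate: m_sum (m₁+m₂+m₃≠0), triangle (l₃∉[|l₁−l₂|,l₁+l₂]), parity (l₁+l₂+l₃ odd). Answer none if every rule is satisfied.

azimuthal sum: 0 + 1 + 0 = 1  ✗
0 ≤ 4 ≤ 4 (triangle on l)
L = 2 + 2 + 4 = 8 (even)

m_sum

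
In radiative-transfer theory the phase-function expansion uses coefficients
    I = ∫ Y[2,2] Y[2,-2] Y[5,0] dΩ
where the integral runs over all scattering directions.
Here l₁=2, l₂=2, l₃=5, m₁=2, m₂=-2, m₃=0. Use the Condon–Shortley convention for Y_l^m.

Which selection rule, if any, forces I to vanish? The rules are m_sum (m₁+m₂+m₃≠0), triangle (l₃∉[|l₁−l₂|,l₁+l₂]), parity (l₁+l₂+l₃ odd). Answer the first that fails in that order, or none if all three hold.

triangle

m₁+m₂+m₃ = 2 − 2 + 0 = 0  ✓
triangle: |2−2|=0 ≤ l₃=5 ≤ 2+2=4  ✗
parity: l₁+l₂+l₃ = 9 is odd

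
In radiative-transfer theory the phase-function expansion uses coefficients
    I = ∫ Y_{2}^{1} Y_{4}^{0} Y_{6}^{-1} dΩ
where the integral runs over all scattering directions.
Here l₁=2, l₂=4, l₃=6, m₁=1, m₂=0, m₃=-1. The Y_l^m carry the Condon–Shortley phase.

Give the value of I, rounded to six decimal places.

Rules hold: Σm=0, L=12 even, 2≤6≤6.
N = 5·9·13 = 585
Δ = 0!·4!·8!/13! = 1/6435
Racah Σ t=0..0: t=0:+1/2304 = 1/2304
⇒ 3j(2 4 6; 0 0 0)² = 5/143, sgn +1
Racah Σ t=0..0: t=0:+1/3456 = 1/3456
⇒ 3j(2 4 6; 1 0 -1)² = 35/1287, sgn -1
4πI² = N·(3j₀)²·(3jₘ)² = 875/1573
I = -1·√(0.556262/4π) = -0.21039467

-0.210395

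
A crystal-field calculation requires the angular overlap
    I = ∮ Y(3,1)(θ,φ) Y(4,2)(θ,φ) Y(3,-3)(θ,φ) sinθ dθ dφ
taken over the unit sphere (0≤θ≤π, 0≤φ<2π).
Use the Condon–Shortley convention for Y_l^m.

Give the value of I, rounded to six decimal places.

Rules hold: Σm=0, L=10 even, 1≤3≤7.
N = 7·9·7 = 441
Δ = 4!·2!·4!/11! = 1/34650
Racah Σ t=1..3: t=1:−1/72 t=2:+1/16 t=3:−1/72 = 5/144
⇒ 3j(3 4 3; 0 0 0)² = 2/77, sgn -1
Racah Σ t=2..2: t=2:+1/192 = 1/192
⇒ 3j(3 4 3; 1 2 -3)² = 3/77, sgn +1
4πI² = N·(3j₀)²·(3jₘ)² = 54/121
I = -1·√(0.446281/4π) = -0.18845135

-0.188451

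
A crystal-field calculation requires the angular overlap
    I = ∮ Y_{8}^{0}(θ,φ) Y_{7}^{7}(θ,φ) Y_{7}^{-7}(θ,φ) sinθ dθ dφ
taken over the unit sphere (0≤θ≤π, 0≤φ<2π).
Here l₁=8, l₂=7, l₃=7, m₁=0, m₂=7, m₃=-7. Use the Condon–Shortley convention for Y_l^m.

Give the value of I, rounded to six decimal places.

Checks pass: Σm=0; 22 even; l₃=7∈[1,15].
(2·8+1)(2·7+1)(2·7+1) = 3825
Δ: 8! 8! 6! / 23! → 1/22086194130
sum: t=1:−1/18289152000 t=2:+1/248832000 t=3:−1/24883200 t=4:+1/11943936 t=5:−1/24883200 t=6:+1/248832000 t=7:−1/18289152000 = 11/975421440
3j²(8 7 7; 0 0 0) = Δ·Π!·Σ² = 1750/289731  (sign -1)
sum: t=8:+1/1170505728000 = 1/1170505728000
3j²(8 7 7; 0 7 -7) = Δ·Π!·Σ² = 91/222870  (sign +1)
combine: 4πI² = 3825·1750/289731·91/222870 = 30625/3246473
take √, sign -1: I = -0.02739853

-0.027399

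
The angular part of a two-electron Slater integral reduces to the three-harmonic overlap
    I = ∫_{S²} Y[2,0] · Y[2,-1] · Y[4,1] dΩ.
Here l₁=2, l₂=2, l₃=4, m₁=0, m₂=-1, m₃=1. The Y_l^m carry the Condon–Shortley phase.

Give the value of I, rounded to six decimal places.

-0.220728

Rules hold: Σm=0, L=8 even, 0≤4≤4.
N = 5·5·9 = 225
Δ = 0!·4!·4!/9! = 1/630
Racah Σ t=0..0: t=0:+1/16 = 1/16
⇒ 3j(2 2 4; 0 0 0)² = 2/35, sgn +1
Racah Σ t=0..0: t=0:+1/24 = 1/24
⇒ 3j(2 2 4; 0 -1 1)² = 1/21, sgn -1
4πI² = N·(3j₀)²·(3jₘ)² = 30/49
I = -1·√(0.612245/4π) = -0.22072812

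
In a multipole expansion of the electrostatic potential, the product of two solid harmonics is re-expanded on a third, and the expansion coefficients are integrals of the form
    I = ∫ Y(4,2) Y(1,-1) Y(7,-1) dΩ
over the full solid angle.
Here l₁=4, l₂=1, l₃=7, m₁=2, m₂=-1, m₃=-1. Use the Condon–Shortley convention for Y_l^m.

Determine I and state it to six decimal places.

0.000000

l₃=7 ∉ [3,5] — triangle fails ⇒ I = 0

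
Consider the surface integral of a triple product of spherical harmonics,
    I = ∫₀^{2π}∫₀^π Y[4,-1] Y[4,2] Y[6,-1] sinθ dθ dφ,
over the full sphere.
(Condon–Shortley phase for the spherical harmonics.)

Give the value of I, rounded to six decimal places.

0.097783

m-sum 0 ✓  L=14 even ✓  0≤6≤8 ✓
Π(2lᵢ+1) = 9×9×13 = 1053
triangle coeff Δ(4,4,6) = 1/1261260
Σ_t [0,2]: t=0:+1/4608 t=1:−1/1296 t=2:+1/4608 = -7/20736
(3j)²=20/1287 [(4 4 6; 0 0 0)], sign=-1
Σ_t [0,2]: t=0:+1/172800 t=1:−1/5760 t=2:+1/3456 = 7/57600
(3j)²=21/2860 [(4 4 6; -1 2 -1)], sign=-1
⇒ 4πI² = 189/1573
I = (+1)√(189/1573/(4π)) = 0.09778261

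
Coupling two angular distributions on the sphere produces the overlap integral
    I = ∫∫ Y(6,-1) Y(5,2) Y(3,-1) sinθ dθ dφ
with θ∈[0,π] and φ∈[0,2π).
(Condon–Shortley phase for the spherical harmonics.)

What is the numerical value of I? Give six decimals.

m-sum 0 ✓  L=14 even ✓  1≤3≤11 ✓
Π(2lᵢ+1) = 13×11×7 = 1001
triangle coeff Δ(6,5,3) = 1/675675
Σ_t [3,5]: t=3:−1/8640 t=4:+1/2304 t=5:−1/8640 = 7/34560
(3j)²=7/429 [(6 5 3; 0 0 0)], sign=-1
Σ_t [5,7]: t=5:−1/5760 t=6:+1/8640 t=7:−1/241920 = -1/16128
(3j)²=5/1001 [(6 5 3; -1 2 -1)], sign=-1
⇒ 4πI² = 35/429
I = (+1)√(35/429/(4π)) = 0.08057502

0.080575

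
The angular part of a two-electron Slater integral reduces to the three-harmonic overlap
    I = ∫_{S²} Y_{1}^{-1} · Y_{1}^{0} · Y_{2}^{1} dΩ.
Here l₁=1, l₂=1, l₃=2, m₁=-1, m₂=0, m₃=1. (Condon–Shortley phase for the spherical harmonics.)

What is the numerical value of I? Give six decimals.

m-sum 0 ✓  L=4 even ✓  0≤2≤2 ✓
Π(2lᵢ+1) = 3×3×5 = 45
triangle coeff Δ(1,1,2) = 1/30
Σ_t [0,0]: t=0:+1/1 = 1/1
(3j)²=2/15 [(1 1 2; 0 0 0)], sign=+1
Σ_t [0,0]: t=0:+1/2 = 1/2
(3j)²=1/10 [(1 1 2; -1 0 1)], sign=-1
⇒ 4πI² = 3/5
I = (-1)√(3/5/(4π)) = -0.21850969

-0.218510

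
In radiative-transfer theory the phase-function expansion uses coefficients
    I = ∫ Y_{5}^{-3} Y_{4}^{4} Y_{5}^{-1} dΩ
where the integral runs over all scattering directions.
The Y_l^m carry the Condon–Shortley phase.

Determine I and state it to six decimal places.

Rules hold: Σm=0, L=14 even, 1≤5≤9.
N = 11·9·11 = 1089
Δ = 4!·6!·4!/15! = 1/3153150
Racah Σ t=0..4: t=0:+1/69120 t=1:−1/1728 t=2:+1/576 t=3:−1/1728 t=4:+1/69120 = 7/11520
⇒ 3j(5 4 5; 0 0 0)² = 2/143, sgn -1
Racah Σ t=4..4: t=4:+1/27648 = 1/27648
⇒ 3j(5 4 5; -3 4 -1)² = 10/429, sgn +1
4πI² = N·(3j₀)²·(3jₘ)² = 60/169
I = -1·√(0.35503/4π) = -0.16808437

-0.168084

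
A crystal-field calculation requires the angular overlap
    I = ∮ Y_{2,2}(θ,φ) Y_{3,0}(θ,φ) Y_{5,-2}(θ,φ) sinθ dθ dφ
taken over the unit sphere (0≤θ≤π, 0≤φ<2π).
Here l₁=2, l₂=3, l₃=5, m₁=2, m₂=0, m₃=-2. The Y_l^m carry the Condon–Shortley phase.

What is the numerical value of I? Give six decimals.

0.141758

Rules hold: Σm=0, L=10 even, 1≤5≤5.
N = 5·7·11 = 385
Δ = 0!·4!·6!/11! = 1/2310
Racah Σ t=0..0: t=0:+1/144 = 1/144
⇒ 3j(2 3 5; 0 0 0)² = 10/231, sgn -1
Racah Σ t=0..0: t=0:+1/864 = 1/864
⇒ 3j(2 3 5; 2 0 -2)² = 1/66, sgn -1
4πI² = N·(3j₀)²·(3jₘ)² = 25/99
I = +1·√(0.252525/4π) = 0.14175797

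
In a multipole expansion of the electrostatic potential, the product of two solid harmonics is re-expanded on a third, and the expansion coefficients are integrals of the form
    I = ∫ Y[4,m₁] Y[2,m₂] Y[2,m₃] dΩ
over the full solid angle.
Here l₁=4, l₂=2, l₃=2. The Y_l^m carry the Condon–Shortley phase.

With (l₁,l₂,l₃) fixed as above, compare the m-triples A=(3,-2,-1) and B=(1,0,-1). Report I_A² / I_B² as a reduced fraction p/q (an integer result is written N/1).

7/6

l's match ⇒ only the (l;m) 3-j factors differ between A and B.
A: triangle coeff Δ(4,2,2) = 1/630; Σ_t [0,0]: t=0:+1/144 = 1/144; (3j)²=1/18 [(4 2 2; 3 -2 -1)], sign=-1
B: triangle coeff Δ(4,2,2) = 1/630; Σ_t [2,2]: t=2:+1/24 = 1/24; (3j)²=1/21 [(4 2 2; 1 0 -1)], sign=-1
I_A²/I_B² = (1/18)/(1/21) = 7/6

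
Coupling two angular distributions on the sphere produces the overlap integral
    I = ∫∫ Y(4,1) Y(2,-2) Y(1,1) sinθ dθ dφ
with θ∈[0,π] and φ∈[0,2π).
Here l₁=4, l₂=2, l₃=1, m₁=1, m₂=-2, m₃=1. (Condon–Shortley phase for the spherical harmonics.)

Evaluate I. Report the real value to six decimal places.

0.000000

l₃=1 ∉ [2,6] — triangle fails ⇒ I = 0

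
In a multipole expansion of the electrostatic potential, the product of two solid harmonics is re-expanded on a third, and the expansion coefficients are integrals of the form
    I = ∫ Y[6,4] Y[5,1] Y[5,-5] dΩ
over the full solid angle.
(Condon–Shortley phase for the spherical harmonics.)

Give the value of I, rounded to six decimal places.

Rules hold: Σm=0, L=16 even, 1≤5≤11.
N = 13·11·11 = 1573
Δ = 6!·6!·4!/17! = 1/28588560
Racah Σ t=1..5: t=1:−1/345600 t=2:+1/13824 t=3:−1/5184 t=4:+1/13824 t=5:−1/345600 = -7/129600
⇒ 3j(6 5 5; 0 0 0)² = 80/7293, sgn +1
Racah Σ t=2..2: t=2:+1/829440 = 1/829440
⇒ 3j(6 5 5; 4 1 -5)² = 225/9724, sgn +1
4πI² = N·(3j₀)²·(3jₘ)² = 1500/3757
I = +1·√(0.399255/4π) = 0.17824613

0.178246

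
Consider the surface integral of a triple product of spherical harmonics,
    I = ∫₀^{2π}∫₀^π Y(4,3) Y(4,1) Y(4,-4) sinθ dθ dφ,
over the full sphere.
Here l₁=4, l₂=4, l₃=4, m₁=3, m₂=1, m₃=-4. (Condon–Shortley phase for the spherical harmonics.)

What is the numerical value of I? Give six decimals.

Checks pass: Σm=0; 12 even; l₃=4∈[0,8].
(2·4+1)(2·4+1)(2·4+1) = 729
Δ: 4! 4! 4! / 13! → 1/450450
sum: t=0:+1/13824 t=1:−1/216 t=2:+1/64 t=3:−1/216 t=4:+1/13824 = 5/768
3j²(4 4 4; 0 0 0) = Δ·Π!·Σ² = 18/1001  (sign +1)
sum: t=1:−1/3456 = -1/3456
3j²(4 4 4; 3 1 -4) = Δ·Π!·Σ² = 35/1287  (sign -1)
combine: 4πI² = 729·18/1001·35/1287 = 7290/20449
take √, sign -1: I = -0.16843130

-0.168431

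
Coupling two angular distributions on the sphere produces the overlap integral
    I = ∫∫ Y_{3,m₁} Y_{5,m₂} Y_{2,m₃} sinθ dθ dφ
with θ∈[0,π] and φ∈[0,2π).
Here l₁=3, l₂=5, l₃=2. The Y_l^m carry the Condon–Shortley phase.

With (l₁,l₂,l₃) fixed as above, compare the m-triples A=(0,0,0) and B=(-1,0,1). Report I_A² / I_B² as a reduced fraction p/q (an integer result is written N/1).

2/1

Same 3,5,2: normalisation and zero-m 3j drop out of the ratio.
A: Δ: 6! 0! 4! / 11! → 1/2310; sum: t=3:−1/144 = -1/144; 3j²(3 5 2; 0 0 0) = Δ·Π!·Σ² = 10/231  (sign -1)
B: Δ: 6! 0! 4! / 11! → 1/2310; sum: t=4:+1/288 = 1/288; 3j²(3 5 2; -1 0 1) = Δ·Π!·Σ² = 5/231  (sign -1)
I_A²/I_B² = (10/231)/(5/231) = 2/1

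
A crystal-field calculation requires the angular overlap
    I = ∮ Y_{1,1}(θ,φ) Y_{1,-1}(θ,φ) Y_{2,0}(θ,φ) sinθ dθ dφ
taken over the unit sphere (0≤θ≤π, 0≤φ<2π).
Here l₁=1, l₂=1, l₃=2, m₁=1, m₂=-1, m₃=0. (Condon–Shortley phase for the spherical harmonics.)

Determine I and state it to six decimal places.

Rules hold: Σm=0, L=4 even, 0≤2≤2.
N = 3·3·5 = 45
Δ = 0!·2!·2!/5! = 1/30
Racah Σ t=0..0: t=0:+1/1 = 1/1
⇒ 3j(1 1 2; 0 0 0)² = 2/15, sgn +1
Racah Σ t=0..0: t=0:+1/4 = 1/4
⇒ 3j(1 1 2; 1 -1 0)² = 1/30, sgn +1
4πI² = N·(3j₀)²·(3jₘ)² = 1/5
I = +1·√(0.2/4π) = 0.12615663

0.126157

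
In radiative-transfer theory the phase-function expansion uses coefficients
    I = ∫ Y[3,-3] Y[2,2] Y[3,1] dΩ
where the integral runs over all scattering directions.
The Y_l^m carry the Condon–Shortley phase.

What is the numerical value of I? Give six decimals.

0.132981

Rules hold: Σm=0, L=8 even, 1≤3≤5.
N = 7·5·7 = 245
Δ = 2!·4!·2!/9! = 1/3780
Racah Σ t=0..2: t=0:+1/24 t=1:−1/4 t=2:+1/24 = -1/6
⇒ 3j(3 2 3; 0 0 0)² = 4/105, sgn +1
Racah Σ t=2..2: t=2:+1/96 = 1/96
⇒ 3j(3 2 3; -3 2 1)² = 1/42, sgn +1
4πI² = N·(3j₀)²·(3jₘ)² = 2/9
I = +1·√(0.222222/4π) = 0.13298076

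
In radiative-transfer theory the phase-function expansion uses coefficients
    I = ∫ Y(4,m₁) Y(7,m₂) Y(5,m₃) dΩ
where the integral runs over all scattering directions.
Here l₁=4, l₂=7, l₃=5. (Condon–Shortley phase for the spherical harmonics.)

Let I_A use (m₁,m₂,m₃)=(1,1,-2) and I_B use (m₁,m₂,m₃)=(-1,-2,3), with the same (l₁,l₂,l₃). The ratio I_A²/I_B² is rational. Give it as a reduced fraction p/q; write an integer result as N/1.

l's match ⇒ only the (l;m) 3-j factors differ between A and B.
A: triangle coeff Δ(4,7,5) = 1/6126120; Σ_t [1,3]: t=1:−1/1209600 t=2:+1/69120 t=3:−1/51840 = -41/7257600; (3j)²=1681/510510 [(4 7 5; 1 1 -2)], sign=+1
B: triangle coeff Δ(4,7,5) = 1/6126120; Σ_t [3,5]: t=3:−1/103680 t=4:+1/241920 t=5:−1/9676800 = -163/29030400; (3j)²=26569/2042040 [(4 7 5; -1 -2 3)], sign=-1
I_A²/I_B² = (1681/510510)/(26569/2042040) = 6724/26569

6724/26569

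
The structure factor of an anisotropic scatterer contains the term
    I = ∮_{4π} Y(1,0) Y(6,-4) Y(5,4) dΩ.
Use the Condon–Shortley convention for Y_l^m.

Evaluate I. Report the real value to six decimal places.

0.182727

Rules hold: Σm=0, L=12 even, 5≤5≤7.
N = 3·13·11 = 429
Δ = 2!·0!·10!/13! = 1/858
Racah Σ t=1..1: t=1:−1/14400 = -1/14400
⇒ 3j(1 6 5; 0 0 0)² = 6/143, sgn +1
Racah Σ t=1..1: t=1:−1/362880 = -1/362880
⇒ 3j(1 6 5; 0 -4 4)² = 10/429, sgn +1
4πI² = N·(3j₀)²·(3jₘ)² = 60/143
I = +1·√(0.41958/4π) = 0.18272698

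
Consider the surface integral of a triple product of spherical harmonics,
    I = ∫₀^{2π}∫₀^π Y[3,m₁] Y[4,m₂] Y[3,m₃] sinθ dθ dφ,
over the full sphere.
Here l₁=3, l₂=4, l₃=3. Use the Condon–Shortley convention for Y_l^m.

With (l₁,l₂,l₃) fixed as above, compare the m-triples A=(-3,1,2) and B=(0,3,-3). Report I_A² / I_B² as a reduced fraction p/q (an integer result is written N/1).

10/21

Shared (l₁,l₂,l₃)=(3,4,3): N and (l;000)² cancel in I_A²/I_B².
A: Δ = 4!·2!·4!/11! = 1/34650; Racah Σ t=4..4: t=4:+1/288 = 1/288; ⇒ 3j(3 4 3; -3 1 2)² = 5/231, sgn -1
B: Δ = 4!·2!·4!/11! = 1/34650; Racah Σ t=3..3: t=3:−1/288 = -1/288; ⇒ 3j(3 4 3; 0 3 -3)² = 1/22, sgn -1
I_A²/I_B² = (5/231)/(1/22) = 10/21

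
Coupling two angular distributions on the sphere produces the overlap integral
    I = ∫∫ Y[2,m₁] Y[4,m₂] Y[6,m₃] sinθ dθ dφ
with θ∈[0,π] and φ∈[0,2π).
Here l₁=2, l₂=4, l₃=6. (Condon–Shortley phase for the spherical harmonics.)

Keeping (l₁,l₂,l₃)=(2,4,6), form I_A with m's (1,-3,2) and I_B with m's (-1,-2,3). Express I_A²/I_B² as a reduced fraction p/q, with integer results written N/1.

Shared (l₁,l₂,l₃)=(2,4,6): N and (l;000)² cancel in I_A²/I_B².
A: Δ = 0!·4!·8!/13! = 1/6435; Racah Σ t=0..0: t=0:+1/30240 = 1/30240; ⇒ 3j(2 4 6; 1 -3 2)² = 32/6435, sgn +1
B: Δ = 0!·4!·8!/13! = 1/6435; Racah Σ t=0..0: t=0:+1/8640 = 1/8640; ⇒ 3j(2 4 6; -1 -2 3)² = 28/715, sgn -1
I_A²/I_B² = (32/6435)/(28/715) = 8/63

8/63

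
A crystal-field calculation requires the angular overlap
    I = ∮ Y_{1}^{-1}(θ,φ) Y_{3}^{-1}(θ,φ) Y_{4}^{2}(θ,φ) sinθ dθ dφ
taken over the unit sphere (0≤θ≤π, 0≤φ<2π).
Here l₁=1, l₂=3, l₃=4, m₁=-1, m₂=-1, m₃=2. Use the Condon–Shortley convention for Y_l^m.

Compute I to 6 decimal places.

0.238414

Checks pass: Σm=0; 8 even; l₃=4∈[2,4].
(2·1+1)(2·3+1)(2·4+1) = 189
Δ: 0! 2! 6! / 9! → 1/252
sum: t=0:+1/36 = 1/36
3j²(1 3 4; 0 0 0) = Δ·Π!·Σ² = 4/63  (sign +1)
sum: t=0:+1/96 = 1/96
3j²(1 3 4; -1 -1 2) = Δ·Π!·Σ² = 5/84  (sign +1)
combine: 4πI² = 189·4/63·5/84 = 5/7
take √, sign +1: I = 0.23841361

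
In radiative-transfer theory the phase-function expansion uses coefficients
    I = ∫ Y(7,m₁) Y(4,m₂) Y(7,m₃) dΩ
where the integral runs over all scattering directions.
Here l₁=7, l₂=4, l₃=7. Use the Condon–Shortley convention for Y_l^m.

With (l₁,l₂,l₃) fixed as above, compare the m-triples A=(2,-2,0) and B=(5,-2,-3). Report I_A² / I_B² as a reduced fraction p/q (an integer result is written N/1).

46389/37004

Shared (l₁,l₂,l₃)=(7,4,7): N and (l;000)² cancel in I_A²/I_B².
A: Δ = 4!·10!·4!/19! = 1/58198140; Racah Σ t=0..2: t=0:+1/1382400 t=1:−1/622080 t=2:+1/2903040 = -47/87091200; ⇒ 3j(7 4 7; 2 -2 0)² = 2209/277134, sgn +1
B: Δ = 4!·10!·4!/19! = 1/58198140; Racah Σ t=0..2: t=0:+1/7741440 t=1:−1/13063680 t=2:+1/348364800 = 29/522547200; ⇒ 3j(7 4 7; 5 -2 -3)² = 1682/264537, sgn +1
I_A²/I_B² = (2209/277134)/(1682/264537) = 46389/37004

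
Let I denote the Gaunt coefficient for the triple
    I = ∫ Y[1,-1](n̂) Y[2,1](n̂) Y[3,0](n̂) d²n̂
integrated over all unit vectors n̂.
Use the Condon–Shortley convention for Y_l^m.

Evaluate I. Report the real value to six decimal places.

Checks pass: Σm=0; 6 even; l₃=3∈[1,3].
(2·1+1)(2·2+1)(2·3+1) = 105
Δ: 0! 2! 4! / 7! → 1/105
sum: t=0:+1/4 = 1/4
3j²(1 2 3; 0 0 0) = Δ·Π!·Σ² = 3/35  (sign -1)
sum: t=0:+1/12 = 1/12
3j²(1 2 3; -1 1 0) = Δ·Π!·Σ² = 1/35  (sign -1)
combine: 4πI² = 105·3/35·1/35 = 9/35
take √, sign +1: I = 0.14304817

0.143048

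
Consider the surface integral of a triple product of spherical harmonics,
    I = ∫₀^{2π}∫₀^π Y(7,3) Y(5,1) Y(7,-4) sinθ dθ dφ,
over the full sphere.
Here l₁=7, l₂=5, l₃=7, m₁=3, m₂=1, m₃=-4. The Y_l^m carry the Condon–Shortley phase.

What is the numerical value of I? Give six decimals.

0.000000

l₁+l₂+l₃=19 is odd: 3j(l;000)=0 ⇒ I=0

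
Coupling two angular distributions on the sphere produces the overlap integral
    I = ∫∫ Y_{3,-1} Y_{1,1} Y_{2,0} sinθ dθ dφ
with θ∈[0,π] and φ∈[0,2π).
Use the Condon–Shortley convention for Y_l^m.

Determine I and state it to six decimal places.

Checks pass: Σm=0; 6 even; l₃=2∈[2,4].
(2·3+1)(2·1+1)(2·2+1) = 105
Δ: 2! 4! 0! / 7! → 1/105
sum: t=1:−1/4 = -1/4
3j²(3 1 2; 0 0 0) = Δ·Π!·Σ² = 3/35  (sign -1)
sum: t=2:+1/8 = 1/8
3j²(3 1 2; -1 1 0) = Δ·Π!·Σ² = 2/35  (sign +1)
combine: 4πI² = 105·3/35·2/35 = 18/35
take √, sign -1: I = -0.20230066

-0.202301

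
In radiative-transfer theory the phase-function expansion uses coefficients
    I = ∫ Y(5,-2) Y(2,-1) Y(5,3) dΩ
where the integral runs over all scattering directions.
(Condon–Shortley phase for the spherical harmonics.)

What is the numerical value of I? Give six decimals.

-0.161739

m-sum 0 ✓  L=12 even ✓  3≤5≤7 ✓
Π(2lᵢ+1) = 11×5×11 = 605
triangle coeff Δ(5,2,5) = 1/38610
Σ_t [0,2]: t=0:+1/2880 t=1:−1/576 t=2:+1/2880 = -1/960
(3j)²=10/429 [(5 2 5; 0 0 0)], sign=+1
Σ_t [0,1]: t=0:+1/10080 t=1:−1/2880 = -1/4032
(3j)²=10/429 [(5 2 5; -2 -1 3)], sign=-1
⇒ 4πI² = 500/1521
I = (-1)√(500/1521/(4π)) = -0.16173926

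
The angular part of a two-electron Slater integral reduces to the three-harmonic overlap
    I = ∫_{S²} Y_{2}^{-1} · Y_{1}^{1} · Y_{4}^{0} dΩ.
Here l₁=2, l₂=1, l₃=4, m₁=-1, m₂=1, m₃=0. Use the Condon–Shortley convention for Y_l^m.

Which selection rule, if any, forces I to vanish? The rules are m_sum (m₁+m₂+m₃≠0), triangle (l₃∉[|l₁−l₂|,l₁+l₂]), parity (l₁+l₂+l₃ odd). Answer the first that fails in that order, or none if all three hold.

triangle

Σmᵢ = 0  ✓
l₃∈[|l₁−l₂|,l₁+l₂]=[1,3], have l₃=4  ✗
Σlᵢ = 7 ⇒ odd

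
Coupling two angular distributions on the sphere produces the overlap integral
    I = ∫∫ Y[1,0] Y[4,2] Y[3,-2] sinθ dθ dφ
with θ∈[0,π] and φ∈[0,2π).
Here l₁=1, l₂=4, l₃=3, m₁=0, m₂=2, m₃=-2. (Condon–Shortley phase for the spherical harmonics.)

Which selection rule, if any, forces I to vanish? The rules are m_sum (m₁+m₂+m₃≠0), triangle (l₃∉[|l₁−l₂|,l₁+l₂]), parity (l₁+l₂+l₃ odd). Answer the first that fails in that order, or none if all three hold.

none

azimuthal sum: 0 + 2 − 2 = 0  ✓
3 ≤ 3 ≤ 5 (triangle on l)  ✓
L = 1 + 4 + 3 = 8 (even)  ✓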